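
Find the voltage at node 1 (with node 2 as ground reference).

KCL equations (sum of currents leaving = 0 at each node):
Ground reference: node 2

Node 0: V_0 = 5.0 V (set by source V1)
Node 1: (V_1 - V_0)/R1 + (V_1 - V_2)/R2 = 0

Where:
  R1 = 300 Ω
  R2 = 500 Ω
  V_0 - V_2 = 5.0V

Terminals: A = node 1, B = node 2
Nodal analysis, taking node 2 as the 0 V reference.
Source V1 fixes V_0 = 5 V.
KCL at each unknown node (sum of currents leaving = 0; resistances in Ω):
  Node 1: (V_1 - 5)/300 + (V_1 - 0)/500 = 0
Collecting terms: 0.005333 × V_1 = 0.01667  =>  V_1 = 3.125 V
The requested potential is V_1 = 3.125 V.

Final answer: V_1 = 3.125 V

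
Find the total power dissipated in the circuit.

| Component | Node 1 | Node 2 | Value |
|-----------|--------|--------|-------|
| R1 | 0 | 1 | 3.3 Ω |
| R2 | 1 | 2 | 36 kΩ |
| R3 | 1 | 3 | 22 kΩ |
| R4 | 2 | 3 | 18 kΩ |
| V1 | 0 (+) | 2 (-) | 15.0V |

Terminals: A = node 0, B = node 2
Nodal analysis, taking node 2 as the 0 V reference.
Source V1 fixes V_0 = 15 V.
KCL at each unknown node (sum of currents leaving = 0; resistances in Ω):
  Node 1: (V_1 - 15)/3.3 + (V_1 - 0)/36000 + (V_1 - V_3)/22000 = 0
  Node 3: (V_3 - V_1)/22000 + (V_3 - 0)/18000 = 0
Collecting terms (coefficients in siemens):
  0.3031·V_1 - 0.00004545·V_3 = 4.545
  0.000101·V_3 - 0.00004545·V_1 = 0
Determinant D = (0.3031)(0.000101) - (-0.00004545)(-0.00004545) = 0.00003061
V_1 = [(4.545)(0.000101) - (-0.00004545)(0)]/D = 15 V
V_3 = [(0.3031)(0) - (4.545)(-0.00004545)]/D = 6.749 V
Power in each resistor, P = (ΔV)²/R:
  P_R1 = (15 - 15)²/3.3 = 0.000002068 W
  P_R2 = (15 - 0)²/36000 = 0.006248 W
  P_R3 = (15 - 6.749)²/22000 = 0.003093 W
  P_R4 = (0 - 6.749)²/18000 = 0.00253 W
P_total = P_R1 + P_R2 + P_R3 + P_R4 = 0.01187 W

Final answer: 0.01187 W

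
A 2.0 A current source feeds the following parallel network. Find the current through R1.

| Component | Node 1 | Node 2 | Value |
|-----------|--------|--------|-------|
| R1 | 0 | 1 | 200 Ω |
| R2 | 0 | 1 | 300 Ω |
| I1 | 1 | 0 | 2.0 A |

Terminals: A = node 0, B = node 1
All resistors sit directly between nodes 0 and 1, so they are in parallel and share one voltage V; the full source current 2 A splits among them.
1/R_par = 1/200 + 1/300 = 0.008333 S  =>  R_par = 120 Ω
V = I × R_par = 2 × 120 = 240 V
I_R1 = V/R1 = 240/200 = 1.2 A

Final answer: 1.2 A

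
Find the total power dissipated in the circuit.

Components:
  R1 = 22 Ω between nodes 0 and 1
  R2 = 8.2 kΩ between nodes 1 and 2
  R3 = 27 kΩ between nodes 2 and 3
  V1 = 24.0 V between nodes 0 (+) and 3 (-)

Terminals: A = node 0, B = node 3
Nodal analysis, taking node 3 as the 0 V reference.
Source V1 fixes V_0 = 24 V.
KCL at each unknown node (sum of currents leaving = 0; resistances in Ω):
  Node 1: (V_1 - 24)/22 + (V_1 - V_2)/8200 = 0
  Node 2: (V_2 - V_1)/8200 + (V_2 - 0)/27000 = 0
Collecting terms (coefficients in siemens):
  0.04558·V_1 - 0.000122·V_2 = 1.091
  0.000159·V_2 - 0.000122·V_1 = 0
Determinant D = (0.04558)(0.000159) - (-0.000122)(-0.000122) = 0.000007231
V_1 = [(1.091)(0.000159) - (-0.000122)(0)]/D = 23.99 V
V_2 = [(0.04558)(0) - (1.091)(-0.000122)]/D = 18.4 V
Power in each resistor, P = (ΔV)²/R:
  P_R1 = (24 - 23.99)²/22 = 0.00001021 W
  P_R2 = (23.99 - 18.4)²/8200 = 0.003807 W
  P_R3 = (18.4 - 0)²/27000 = 0.01254 W
P_total = P_R1 + P_R2 + P_R3 = 0.01635 W

Final answer: 0.01635 W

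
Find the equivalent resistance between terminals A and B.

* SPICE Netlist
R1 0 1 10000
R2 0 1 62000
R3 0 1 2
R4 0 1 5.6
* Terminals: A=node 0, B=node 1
Reduce the network between node 0 (A) and node 1 (B) by series/parallel combination:
  Rp1 = R1 ‖ R2 ‖ R3 ‖ R4 (parallel, all between nodes 0 and 1) = 1/(1/10000 + 1/62000 + 1/2 + 1/5.6) = 1.473 Ω
R_eq = 1.473 Ω

Final answer: 1.473 Ω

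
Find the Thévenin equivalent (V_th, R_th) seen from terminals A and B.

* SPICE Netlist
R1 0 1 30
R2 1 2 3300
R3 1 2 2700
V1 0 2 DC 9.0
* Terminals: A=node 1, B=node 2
Step 1 — V_th is the open-circuit voltage V_A - V_B (nothing connected across the terminals).
Nodal analysis, taking node 2 as the 0 V reference.
Source V1 fixes V_0 = 9 V.
KCL at each unknown node (sum of currents leaving = 0; resistances in Ω):
  Node 1: (V_1 - 9)/30 + (V_1 - 0)/3300 + (V_1 - 0)/2700 = 0
Collecting terms: 0.03401 × V_1 = 0.3  =>  V_1 = 8.822 V
V_th = V_1 - V_2 = 8.822 - 0 = 8.822 V
Step 2 — R_th: zero the source — replace V1 by a short circuit (node 2 merges into node 0) — and find the resistance seen between A (node 1) and B (node 0).
Reduce the network between node 1 (A) and node 0 (B) by series/parallel combination:
  Rp1 = R1 ‖ R2 ‖ R3 (parallel, all between nodes 0 and 1) = 1/(1/30 + 1/3300 + 1/2700) = 29.41 Ω
R_th = 29.41 Ω

Final answer: V_th = 8.822 V, R_th = 29.41 Ω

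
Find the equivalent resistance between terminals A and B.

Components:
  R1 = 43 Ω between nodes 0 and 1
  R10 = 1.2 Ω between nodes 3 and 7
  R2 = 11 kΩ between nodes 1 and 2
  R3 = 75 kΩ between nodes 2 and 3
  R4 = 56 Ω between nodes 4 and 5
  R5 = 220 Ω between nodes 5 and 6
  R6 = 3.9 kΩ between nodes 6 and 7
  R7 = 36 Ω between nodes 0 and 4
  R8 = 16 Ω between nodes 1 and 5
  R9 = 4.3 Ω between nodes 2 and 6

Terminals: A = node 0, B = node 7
The network is not a plain series/parallel combination. Inject a 1 A test current into terminal A (node 0) and return it from terminal B (node 7); then R_eq = V_A / (1 A).
Nodal analysis, taking node 7 as the 0 V reference.
Current source I_test pushes 1 A into node 0 and draws it out of node 7.
KCL at each unknown node (sum of currents leaving = 0; resistances in Ω):
  Node 0: (V_0 - V_1)/43 + (V_0 - V_4)/36 - 1 = 0
  Node 1: (V_1 - V_0)/43 + (V_1 - V_2)/11000 + (V_1 - V_5)/16 = 0
  Node 2: (V_2 - V_1)/11000 + (V_2 - V_3)/75000 + (V_2 - V_6)/4.3 = 0
  Node 3: (V_3 - V_2)/75000 + (V_3 - 0)/1.2 = 0
  Node 4: (V_4 - V_0)/36 + (V_4 - V_5)/56 = 0
  Node 5: (V_5 - V_1)/16 + (V_5 - V_4)/56 + (V_5 - V_6)/220 = 0
  Node 6: (V_6 - V_2)/4.3 + (V_6 - V_5)/220 + (V_6 - 0)/3900 = 0
Collecting terms (coefficients in siemens):
  0.05103·V_0 - 0.02326·V_1 - 0.02778·V_4 = 1
  0.08585·V_1 - 0.02326·V_0 - 0.00009091·V_2 - 0.0625·V_5 = 0
  0.2327·V_2 - 0.00009091·V_1 - 0.00001333·V_3 - 0.2326·V_6 = 0
  0.8333·V_3 - 0.00001333·V_2 = 0
  0.04563·V_4 - 0.02778·V_0 - 0.01786·V_5 = 0
  0.0849·V_5 - 0.0625·V_1 - 0.01786·V_4 - 0.004545·V_6 = 0
  0.2374·V_6 - 0.2326·V_2 - 0.004545·V_5 = 0
Solving these 7 simultaneous equations (Gaussian elimination) gives:
  V_0 = 3958 V, V_1 = 3932 V, V_2 = 3707 V, V_3 = 0.05931 V
  V_4 = 3944 V, V_5 = 3923 V, V_6 = 3707 V
R_eq = V_0 / 1 A = 3958 Ω = 3.958 kΩ

Final answer: 3.958 kΩ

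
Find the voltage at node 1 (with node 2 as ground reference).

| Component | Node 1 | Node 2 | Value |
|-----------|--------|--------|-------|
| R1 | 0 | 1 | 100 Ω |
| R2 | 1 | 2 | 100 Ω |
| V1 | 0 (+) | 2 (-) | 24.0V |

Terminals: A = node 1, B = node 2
Nodal analysis, taking node 2 as the 0 V reference.
Source V1 fixes V_0 = 24 V.
KCL at each unknown node (sum of currents leaving = 0; resistances in Ω):
  Node 1: (V_1 - 24)/100 + (V_1 - 0)/100 = 0
Collecting terms: 0.02 × V_1 = 0.24  =>  V_1 = 12 V
The requested potential is V_1 = 12 V.

Final answer: V_1 = 12 V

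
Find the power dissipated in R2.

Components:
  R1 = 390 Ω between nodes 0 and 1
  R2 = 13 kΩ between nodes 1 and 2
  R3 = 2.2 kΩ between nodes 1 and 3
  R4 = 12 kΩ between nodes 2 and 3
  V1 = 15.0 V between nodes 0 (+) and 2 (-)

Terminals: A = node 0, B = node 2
Nodal analysis, taking node 2 as the 0 V reference.
Source V1 fixes V_0 = 15 V.
KCL at each unknown node (sum of currents leaving = 0; resistances in Ω):
  Node 1: (V_1 - 15)/390 + (V_1 - 0)/13000 + (V_1 - V_3)/2200 = 0
  Node 3: (V_3 - V_1)/2200 + (V_3 - 0)/12000 = 0
Collecting terms (coefficients in siemens):
  0.003096·V_1 - 0.0004545·V_3 = 0.03846
  0.0005379·V_3 - 0.0004545·V_1 = 0
Determinant D = (0.003096)(0.0005379) - (-0.0004545)(-0.0004545) = 0.000001458
V_1 = [(0.03846)(0.0005379) - (-0.0004545)(0)]/D = 14.18 V
V_3 = [(0.003096)(0) - (0.03846)(-0.0004545)]/D = 11.99 V
I_R2 = (V_1 - V_2)/R2 = (14.18 - 0)/13000 = 0.001091 A
P_R2 = I_R2² × R2 = (0.001091)² × 13000 = 0.01548 W

Final answer: 0.01548 W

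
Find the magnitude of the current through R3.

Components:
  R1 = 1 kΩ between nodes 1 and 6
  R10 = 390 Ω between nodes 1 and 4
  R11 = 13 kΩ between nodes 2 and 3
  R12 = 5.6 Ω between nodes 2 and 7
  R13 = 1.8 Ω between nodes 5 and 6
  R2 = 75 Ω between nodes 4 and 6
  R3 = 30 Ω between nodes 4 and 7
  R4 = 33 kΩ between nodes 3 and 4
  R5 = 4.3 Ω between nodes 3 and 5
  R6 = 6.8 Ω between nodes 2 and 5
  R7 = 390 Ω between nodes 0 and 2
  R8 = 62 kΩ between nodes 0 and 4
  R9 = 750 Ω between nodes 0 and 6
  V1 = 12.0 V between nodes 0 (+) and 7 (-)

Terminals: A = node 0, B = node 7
Nodal analysis, taking node 7 as the 0 V reference.
Source V1 fixes V_0 = 12 V.
KCL at each unknown node (sum of currents leaving = 0; resistances in Ω):
  Node 1: (V_1 - V_6)/1000 + (V_1 - V_4)/390 = 0
  Node 2: (V_2 - V_5)/6.8 + (V_2 - 12)/390 + (V_2 - V_3)/13000 + (V_2 - 0)/5.6 = 0
  Node 3: (V_3 - V_4)/33000 + (V_3 - V_5)/4.3 + (V_3 - V_2)/13000 = 0
  Node 4: (V_4 - V_6)/75 + (V_4 - 0)/30 + (V_4 - V_3)/33000 + (V_4 - 12)/62000 + (V_4 - V_1)/390 = 0
  Node 5: (V_5 - V_3)/4.3 + (V_5 - V_2)/6.8 + (V_5 - V_6)/1.8 = 0
  Node 6: (V_6 - V_1)/1000 + (V_6 - V_4)/75 + (V_6 - 12)/750 + (V_6 - V_5)/1.8 = 0
Collecting terms (coefficients in siemens):
  0.003564·V_1 - 0.002564·V_4 - 0.001·V_6 = 0
  0.3283·V_2 - 0.00007692·V_3 - 0.1471·V_5 = 0.03077
  0.2327·V_3 - 0.00007692·V_2 - 0.0000303·V_4 - 0.2326·V_5 = 0
  0.04928·V_4 - 0.002564·V_1 - 0.0000303·V_3 - 0.01333·V_6 = 0.0001935
  0.9352·V_5 - 0.1471·V_2 - 0.2326·V_3 - 0.5556·V_6 = 0
  0.5712·V_6 - 0.001·V_1 - 0.01333·V_4 - 0.5556·V_5 = 0.016
Solving these 6 simultaneous equations (Gaussian elimination) gives:
  V_1 = 0.1721 V, V_2 = 0.2373 V, V_3 = 0.3202 V, V_4 = 0.1057 V
  V_5 = 0.3203 V, V_6 = 0.3423 V
I_R3 = (V_4 - V_7)/R3 = (0.1057 - 0)/30 = 0.003523 A
|I_R3| = 0.003523 A

Final answer: |I_R3| = 0.003523 A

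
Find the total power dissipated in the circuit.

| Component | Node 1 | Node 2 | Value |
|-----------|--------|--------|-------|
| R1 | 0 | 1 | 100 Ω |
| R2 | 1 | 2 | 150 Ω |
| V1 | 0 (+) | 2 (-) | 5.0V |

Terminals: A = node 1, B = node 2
Nodal analysis, taking node 2 as the 0 V reference.
Source V1 fixes V_0 = 5 V.
KCL at each unknown node (sum of currents leaving = 0; resistances in Ω):
  Node 1: (V_1 - 5)/100 + (V_1 - 0)/150 = 0
Collecting terms: 0.01667 × V_1 = 0.05  =>  V_1 = 3 V
Power in each resistor, P = (ΔV)²/R:
  P_R1 = (5 - 3)²/100 = 0.04 W
  P_R2 = (3 - 0)²/150 = 0.06 W
P_total = P_R1 + P_R2 = 0.1 W

Final answer: 0.1 W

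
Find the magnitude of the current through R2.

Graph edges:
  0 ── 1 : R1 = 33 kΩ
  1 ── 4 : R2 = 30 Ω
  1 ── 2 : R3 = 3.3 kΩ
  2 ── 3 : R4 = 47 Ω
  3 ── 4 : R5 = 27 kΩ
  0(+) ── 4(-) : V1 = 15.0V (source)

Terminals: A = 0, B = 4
Nodal analysis, taking node 4 as the 0 V reference.
Source V1 fixes V_0 = 15 V.
KCL at each unknown node (sum of currents leaving = 0; resistances in Ω):
  Node 1: (V_1 - 15)/33000 + (V_1 - 0)/30 + (V_1 - V_2)/3300 = 0
  Node 2: (V_2 - V_1)/3300 + (V_2 - V_3)/47 = 0
  Node 3: (V_3 - V_2)/47 + (V_3 - 0)/27000 = 0
Collecting terms (coefficients in siemens):
  0.03367·V_1 - 0.000303·V_2 = 0.0004545
  0.02158·V_2 - 0.000303·V_1 - 0.02128·V_3 = 0
  0.02131·V_3 - 0.02128·V_2 = 0
Solving these 3 simultaneous equations (Gaussian elimination) gives:
  V_1 = 0.01361 V, V_2 = 0.01213 V, V_3 = 0.01211 V
I_R2 = (V_1 - V_4)/R2 = (0.01361 - 0)/30 = 0.0004537 A
|I_R2| = 0.0004537 A

Final answer: |I_R2| = 0.0004537 A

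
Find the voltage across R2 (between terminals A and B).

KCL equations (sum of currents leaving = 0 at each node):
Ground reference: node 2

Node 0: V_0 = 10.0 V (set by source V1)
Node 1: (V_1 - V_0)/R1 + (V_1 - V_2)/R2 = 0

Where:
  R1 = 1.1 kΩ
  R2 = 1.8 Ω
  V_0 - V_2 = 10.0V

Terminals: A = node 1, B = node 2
R1 and R2 are in series across V1 (node 0 → node 1 → node 2), and the output A–B is taken across R2, so this is a voltage divider.
Series current: I = V1/(R1 + R2) = 10/(1100 + 1.8) = 10/1102 = 0.009076 A
V_R2 = I × R2 = V1 × R2/(R1 + R2) = 10 × 1.8/1102 = 0.01634 V

Final answer: 0.01634 V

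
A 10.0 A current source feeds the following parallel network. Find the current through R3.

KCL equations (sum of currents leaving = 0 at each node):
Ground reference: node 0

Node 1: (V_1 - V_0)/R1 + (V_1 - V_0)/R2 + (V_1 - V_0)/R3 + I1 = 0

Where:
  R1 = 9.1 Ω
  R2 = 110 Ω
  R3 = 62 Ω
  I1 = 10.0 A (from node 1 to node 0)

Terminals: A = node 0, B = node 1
All resistors sit directly between nodes 0 and 1, so they are in parallel and share one voltage V; the full source current 10 A splits among them.
1/R_par = 1/9.1 + 1/110 + 1/62 = 0.1351 S  =>  R_par = 7.401 Ω
V = I × R_par = 10 × 7.401 = 74.01 V
I_R3 = V/R3 = 74.01/62 = 1.194 A

Final answer: 1.194 A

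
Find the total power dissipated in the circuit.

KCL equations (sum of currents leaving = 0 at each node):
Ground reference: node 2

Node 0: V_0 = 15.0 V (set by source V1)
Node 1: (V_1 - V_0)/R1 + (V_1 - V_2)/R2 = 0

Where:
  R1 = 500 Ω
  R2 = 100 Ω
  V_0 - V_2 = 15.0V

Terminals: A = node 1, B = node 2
Nodal analysis, taking node 2 as the 0 V reference.
Source V1 fixes V_0 = 15 V.
KCL at each unknown node (sum of currents leaving = 0; resistances in Ω):
  Node 1: (V_1 - 15)/500 + (V_1 - 0)/100 = 0
Collecting terms: 0.012 × V_1 = 0.03  =>  V_1 = 2.5 V
Power in each resistor, P = (ΔV)²/R:
  P_R1 = (15 - 2.5)²/500 = 0.3125 W
  P_R2 = (2.5 - 0)²/100 = 0.0625 W
P_total = P_R1 + P_R2 = 0.375 W

Final answer: 0.375 W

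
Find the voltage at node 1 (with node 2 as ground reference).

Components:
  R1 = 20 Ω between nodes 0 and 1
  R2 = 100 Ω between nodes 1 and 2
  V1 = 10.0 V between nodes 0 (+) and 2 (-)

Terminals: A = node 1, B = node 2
Nodal analysis, taking node 2 as the 0 V reference.
Source V1 fixes V_0 = 10 V.
KCL at each unknown node (sum of currents leaving = 0; resistances in Ω):
  Node 1: (V_1 - 10)/20 + (V_1 - 0)/100 = 0
Collecting terms: 0.06 × V_1 = 0.5  =>  V_1 = 8.333 V
The requested potential is V_1 = 8.333 V.

Final answer: V_1 = 8.333 V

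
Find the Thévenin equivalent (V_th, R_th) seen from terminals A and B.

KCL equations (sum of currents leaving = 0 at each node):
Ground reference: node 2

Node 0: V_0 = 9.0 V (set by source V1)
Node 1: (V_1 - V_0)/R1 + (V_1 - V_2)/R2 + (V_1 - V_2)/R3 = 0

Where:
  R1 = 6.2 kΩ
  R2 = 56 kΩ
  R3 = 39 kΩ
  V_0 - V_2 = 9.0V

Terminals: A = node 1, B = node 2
Step 1 — V_th is the open-circuit voltage V_A - V_B (nothing connected across the terminals).
Nodal analysis, taking node 2 as the 0 V reference.
Source V1 fixes V_0 = 9 V.
KCL at each unknown node (sum of currents leaving = 0; resistances in Ω):
  Node 1: (V_1 - 9)/6200 + (V_1 - 0)/56000 + (V_1 - 0)/39000 = 0
Collecting terms: 0.0002048 × V_1 = 0.001452  =>  V_1 = 7.088 V
V_th = V_1 - V_2 = 7.088 - 0 = 7.088 V
Step 2 — R_th: zero the source — replace V1 by a short circuit (node 2 merges into node 0) — and find the resistance seen between A (node 1) and B (node 0).
Reduce the network between node 1 (A) and node 0 (B) by series/parallel combination:
  Rp1 = R1 ‖ R2 ‖ R3 (parallel, all between nodes 0 and 1) = 1/(1/6200 + 1/56000 + 1/39000) = 4883 Ω
R_th = 4.883 kΩ

Final answer: V_th = 7.088 V, R_th = 4.883 kΩ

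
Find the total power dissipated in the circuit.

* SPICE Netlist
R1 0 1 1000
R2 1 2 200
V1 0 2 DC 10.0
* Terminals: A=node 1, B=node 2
Nodal analysis, taking node 2 as the 0 V reference.
Source V1 fixes V_0 = 10 V.
KCL at each unknown node (sum of currents leaving = 0; resistances in Ω):
  Node 1: (V_1 - 10)/1000 + (V_1 - 0)/200 = 0
Collecting terms: 0.006 × V_1 = 0.01  =>  V_1 = 1.667 V
Power in each resistor, P = (ΔV)²/R:
  P_R1 = (10 - 1.667)²/1000 = 0.06944 W
  P_R2 = (1.667 - 0)²/200 = 0.01389 W
P_total = P_R1 + P_R2 = 0.08333 W

Final answer: 0.08333 W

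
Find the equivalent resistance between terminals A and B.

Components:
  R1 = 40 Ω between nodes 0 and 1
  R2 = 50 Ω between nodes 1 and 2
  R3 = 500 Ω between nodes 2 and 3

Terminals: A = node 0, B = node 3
Reduce the network between node 0 (A) and node 3 (B) by series/parallel combination:
  Rs1 = R1 + R2 (series, joined only at node 1) = 40 + 50 = 90 Ω
  Rs2 = R3 + Rs1 (series, joined only at node 2) = 500 + 90 = 590 Ω
R_eq = 590 Ω

Final answer: 590 Ω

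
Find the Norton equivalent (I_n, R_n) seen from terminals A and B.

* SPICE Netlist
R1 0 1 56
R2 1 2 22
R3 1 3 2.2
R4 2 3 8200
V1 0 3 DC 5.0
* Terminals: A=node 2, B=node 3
Find the Thévenin equivalent first; then I_n = V_th/R_th and R_n = R_th.
Step 1 — V_th is the open-circuit voltage V_A - V_B (nothing connected across the terminals).
Nodal analysis, taking node 3 as the 0 V reference.
Source V1 fixes V_0 = 5 V.
KCL at each unknown node (sum of currents leaving = 0; resistances in Ω):
  Node 1: (V_1 - 5)/56 + (V_1 - V_2)/22 + (V_1 - 0)/2.2 = 0
  Node 2: (V_2 - V_1)/22 + (V_2 - 0)/8200 = 0
Collecting terms (coefficients in siemens):
  0.5179·V_1 - 0.04545·V_2 = 0.08929
  0.04558·V_2 - 0.04545·V_1 = 0
Determinant D = (0.5179)(0.04558) - (-0.04545)(-0.04545) = 0.02154
V_1 = [(0.08929)(0.04558) - (-0.04545)(0)]/D = 0.189 V
V_2 = [(0.5179)(0) - (0.08929)(-0.04545)]/D = 0.1884 V
V_th = V_2 - V_3 = 0.1884 - 0 = 0.1884 V
Step 2 — R_th: zero the source — replace V1 by a short circuit (node 3 merges into node 0) — and find the resistance seen between A (node 2) and B (node 0).
Reduce the network between node 2 (A) and node 0 (B) by series/parallel combination:
  Rp1 = R1 ‖ R3 (parallel, both between nodes 0 and 1) = 1/(1/56 + 1/2.2) = 2.117 Ω
  Rs1 = R2 + Rp1 (series, joined only at node 1) = 22 + 2.117 = 24.12 Ω
  Rp2 = R4 ‖ Rs1 (parallel, both between nodes 0 and 2) = 1/(1/8200 + 1/24.12) = 24.05 Ω
R_th = 24.05 Ω
I_n = V_th/R_th = 0.1884/24.05 = 0.007837 A, and R_n = R_th = 24.05 Ω

Final answer: I_n = 0.007837 A, R_n = 24.05 Ω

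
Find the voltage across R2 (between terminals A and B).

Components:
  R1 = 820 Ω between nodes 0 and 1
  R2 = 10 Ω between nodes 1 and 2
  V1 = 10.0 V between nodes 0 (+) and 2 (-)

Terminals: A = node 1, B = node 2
R1 and R2 are in series across V1 (node 0 → node 1 → node 2), and the output A–B is taken across R2, so this is a voltage divider.
Series current: I = V1/(R1 + R2) = 10/(820 + 10) = 10/830 = 0.01205 A
V_R2 = I × R2 = V1 × R2/(R1 + R2) = 10 × 10/830 = 0.1205 V

Final answer: 0.1205 V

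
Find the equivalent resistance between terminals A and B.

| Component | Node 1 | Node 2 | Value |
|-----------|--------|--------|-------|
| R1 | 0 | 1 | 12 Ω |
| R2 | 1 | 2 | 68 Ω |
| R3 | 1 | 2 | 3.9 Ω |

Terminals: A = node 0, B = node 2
Reduce the network between node 0 (A) and node 2 (B) by series/parallel combination:
  Rp1 = R2 ‖ R3 (parallel, both between nodes 1 and 2) = 1/(1/68 + 1/3.9) = 3.688 Ω
  Rs1 = R1 + Rp1 (series, joined only at node 1) = 12 + 3.688 = 15.69 Ω
R_eq = 15.69 Ω

Final answer: 15.69 Ω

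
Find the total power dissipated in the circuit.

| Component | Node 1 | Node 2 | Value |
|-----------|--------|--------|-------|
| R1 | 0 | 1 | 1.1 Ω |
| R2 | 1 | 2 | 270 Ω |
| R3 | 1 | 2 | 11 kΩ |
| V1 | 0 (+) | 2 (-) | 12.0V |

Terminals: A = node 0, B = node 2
Nodal analysis, taking node 2 as the 0 V reference.
Source V1 fixes V_0 = 12 V.
KCL at each unknown node (sum of currents leaving = 0; resistances in Ω):
  Node 1: (V_1 - 12)/1.1 + (V_1 - 0)/270 + (V_1 - 0)/11000 = 0
Collecting terms: 0.9129 × V_1 = 10.91  =>  V_1 = 11.95 V
Power in each resistor, P = (ΔV)²/R:
  P_R1 = (12 - 11.95)²/1.1 = 0.002262 W
  P_R2 = (11.95 - 0)²/270 = 0.5289 W
  P_R3 = (11.95 - 0)²/11000 = 0.01298 W
P_total = P_R1 + P_R2 + P_R3 = 0.5442 W

Final answer: 0.5442 W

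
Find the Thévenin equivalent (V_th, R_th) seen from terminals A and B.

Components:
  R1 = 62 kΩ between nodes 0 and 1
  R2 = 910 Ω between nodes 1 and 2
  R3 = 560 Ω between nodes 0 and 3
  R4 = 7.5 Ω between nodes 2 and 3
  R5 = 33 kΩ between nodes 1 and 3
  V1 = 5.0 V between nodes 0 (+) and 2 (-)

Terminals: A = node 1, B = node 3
Step 1 — V_th is the open-circuit voltage V_A - V_B (nothing connected across the terminals).
Nodal analysis, taking node 2 as the 0 V reference.
Source V1 fixes V_0 = 5 V.
KCL at each unknown node (sum of currents leaving = 0; resistances in Ω):
  Node 1: (V_1 - 5)/62000 + (V_1 - 0)/910 + (V_1 - V_3)/33000 = 0
  Node 3: (V_3 - 5)/560 + (V_3 - 0)/7.5 + (V_3 - V_1)/33000 = 0
Collecting terms (coefficients in siemens):
  0.001145·V_1 - 0.0000303·V_3 = 0.00008065
  0.1351·V_3 - 0.0000303·V_1 = 0.008929
Determinant D = (0.001145)(0.1351) - (-0.0000303)(-0.0000303) = 0.0001548
V_1 = [(0.00008065)(0.1351) - (-0.0000303)(0.008929)]/D = 0.07216 V
V_3 = [(0.001145)(0.008929) - (0.00008065)(-0.0000303)]/D = 0.06608 V
V_th = V_1 - V_3 = 0.07216 - 0.06608 = 0.00608 V
Step 2 — R_th: zero the source — replace V1 by a short circuit (node 2 merges into node 0) — and find the resistance seen between A (node 1) and B (node 3).
Reduce the network between node 1 (A) and node 3 (B) by series/parallel combination:
  Rp1 = R1 ‖ R2 (parallel, both between nodes 0 and 1) = 1/(1/62000 + 1/910) = 896.8 Ω
  Rp2 = R3 ‖ R4 (parallel, both between nodes 0 and 3) = 1/(1/560 + 1/7.5) = 7.401 Ω
  Rs1 = Rp1 + Rp2 (series, joined only at node 0) = 896.8 + 7.401 = 904.2 Ω
  Rp3 = R5 ‖ Rs1 (parallel, both between nodes 1 and 3) = 1/(1/33000 + 1/904.2) = 880.1 Ω
R_th = 880.1 Ω

Final answer: V_th = 0.00608 V, R_th = 880.1 Ω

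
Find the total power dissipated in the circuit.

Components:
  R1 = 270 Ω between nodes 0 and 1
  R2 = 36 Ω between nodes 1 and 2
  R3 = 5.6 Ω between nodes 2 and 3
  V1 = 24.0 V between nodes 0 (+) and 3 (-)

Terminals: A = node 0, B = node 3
Nodal analysis, taking node 3 as the 0 V reference.
Source V1 fixes V_0 = 24 V.
KCL at each unknown node (sum of currents leaving = 0; resistances in Ω):
  Node 1: (V_1 - 24)/270 + (V_1 - V_2)/36 = 0
  Node 2: (V_2 - V_1)/36 + (V_2 - 0)/5.6 = 0
Collecting terms (coefficients in siemens):
  0.03148·V_1 - 0.02778·V_2 = 0.08889
  0.2063·V_2 - 0.02778·V_1 = 0
Determinant D = (0.03148)(0.2063) - (-0.02778)(-0.02778) = 0.005725
V_1 = [(0.08889)(0.2063) - (-0.02778)(0)]/D = 3.204 V
V_2 = [(0.03148)(0) - (0.08889)(-0.02778)]/D = 0.4313 V
Power in each resistor, P = (ΔV)²/R:
  P_R1 = (24 - 3.204)²/270 = 1.602 W
  P_R2 = (3.204 - 0.4313)²/36 = 0.2136 W
  P_R3 = (0.4313 - 0)²/5.6 = 0.03322 W
P_total = P_R1 + P_R2 + P_R3 = 1.849 W

Final answer: 1.849 W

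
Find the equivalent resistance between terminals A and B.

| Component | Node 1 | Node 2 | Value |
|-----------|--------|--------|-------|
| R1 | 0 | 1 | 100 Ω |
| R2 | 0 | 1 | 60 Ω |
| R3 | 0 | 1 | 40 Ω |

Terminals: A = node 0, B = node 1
Reduce the network between node 0 (A) and node 1 (B) by series/parallel combination:
  Rp1 = R1 ‖ R2 ‖ R3 (parallel, all between nodes 0 and 1) = 1/(1/100 + 1/60 + 1/40) = 19.35 Ω
R_eq = 19.35 Ω

Final answer: 19.35 Ω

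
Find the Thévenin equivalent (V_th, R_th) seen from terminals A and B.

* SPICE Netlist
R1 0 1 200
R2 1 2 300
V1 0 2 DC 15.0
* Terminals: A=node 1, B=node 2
Step 1 — V_th is the open-circuit voltage V_A - V_B (nothing connected across the terminals).
Nodal analysis, taking node 2 as the 0 V reference.
Source V1 fixes V_0 = 15 V.
KCL at each unknown node (sum of currents leaving = 0; resistances in Ω):
  Node 1: (V_1 - 15)/200 + (V_1 - 0)/300 = 0
Collecting terms: 0.008333 × V_1 = 0.075  =>  V_1 = 9 V
V_th = V_1 - V_2 = 9 - 0 = 9 V
Step 2 — R_th: zero the source — replace V1 by a short circuit (node 2 merges into node 0) — and find the resistance seen between A (node 1) and B (node 0).
Reduce the network between node 1 (A) and node 0 (B) by series/parallel combination:
  Rp1 = R1 ‖ R2 (parallel, both between nodes 0 and 1) = 1/(1/200 + 1/300) = 120 Ω
R_th = 120 Ω

Final answer: V_th = 9 V, R_th = 120 Ω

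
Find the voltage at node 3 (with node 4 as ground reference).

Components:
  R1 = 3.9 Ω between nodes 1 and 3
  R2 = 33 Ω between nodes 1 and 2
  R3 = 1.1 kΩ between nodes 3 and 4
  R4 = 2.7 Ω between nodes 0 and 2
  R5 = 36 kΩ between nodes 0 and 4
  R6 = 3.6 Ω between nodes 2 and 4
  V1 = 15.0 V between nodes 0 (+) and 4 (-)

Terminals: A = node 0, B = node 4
Nodal analysis, taking node 4 as the 0 V reference.
Source V1 fixes V_0 = 15 V.
KCL at each unknown node (sum of currents leaving = 0; resistances in Ω):
  Node 1: (V_1 - V_3)/3.9 + (V_1 - V_2)/33 = 0
  Node 2: (V_2 - V_1)/33 + (V_2 - 15)/2.7 + (V_2 - 0)/3.6 = 0
  Node 3: (V_3 - V_1)/3.9 + (V_3 - 0)/1100 = 0
Collecting terms (coefficients in siemens):
  0.2867·V_1 - 0.0303·V_2 - 0.2564·V_3 = 0
  0.6785·V_2 - 0.0303·V_1 = 5.556
  0.2573·V_3 - 0.2564·V_1 = 0
Solving these 3 simultaneous equations (Gaussian elimination) gives:
  V_1 = 8.311 V, V_2 = 8.56 V, V_3 = 8.282 V
The requested potential is V_3 = 8.282 V.

Final answer: V_3 = 8.282 V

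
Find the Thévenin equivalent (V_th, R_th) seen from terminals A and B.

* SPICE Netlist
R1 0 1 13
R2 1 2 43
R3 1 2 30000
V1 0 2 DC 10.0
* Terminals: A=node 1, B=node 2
Step 1 — V_th is the open-circuit voltage V_A - V_B (nothing connected across the terminals).
Nodal analysis, taking node 2 as the 0 V reference.
Source V1 fixes V_0 = 10 V.
KCL at each unknown node (sum of currents leaving = 0; resistances in Ω):
  Node 1: (V_1 - 10)/13 + (V_1 - 0)/43 + (V_1 - 0)/30000 = 0
Collecting terms: 0.1002 × V_1 = 0.7692  =>  V_1 = 7.676 V
V_th = V_1 - V_2 = 7.676 - 0 = 7.676 V
Step 2 — R_th: zero the source — replace V1 by a short circuit (node 2 merges into node 0) — and find the resistance seen between A (node 1) and B (node 0).
Reduce the network between node 1 (A) and node 0 (B) by series/parallel combination:
  Rp1 = R1 ‖ R2 ‖ R3 (parallel, all between nodes 0 and 1) = 1/(1/13 + 1/43 + 1/30000) = 9.979 Ω
R_th = 9.979 Ω

Final answer: V_th = 7.676 V, R_th = 9.979 Ω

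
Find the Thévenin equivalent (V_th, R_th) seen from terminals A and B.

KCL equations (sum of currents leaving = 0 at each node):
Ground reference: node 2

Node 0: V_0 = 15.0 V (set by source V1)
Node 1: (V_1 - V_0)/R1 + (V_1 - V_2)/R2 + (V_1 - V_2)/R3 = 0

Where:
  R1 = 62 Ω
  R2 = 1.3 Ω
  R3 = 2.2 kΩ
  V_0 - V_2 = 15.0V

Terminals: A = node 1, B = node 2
Step 1 — V_th is the open-circuit voltage V_A - V_B (nothing connected across the terminals).
Nodal analysis, taking node 2 as the 0 V reference.
Source V1 fixes V_0 = 15 V.
KCL at each unknown node (sum of currents leaving = 0; resistances in Ω):
  Node 1: (V_1 - 15)/62 + (V_1 - 0)/1.3 + (V_1 - 0)/2200 = 0
Collecting terms: 0.7858 × V_1 = 0.2419  =>  V_1 = 0.3079 V
V_th = V_1 - V_2 = 0.3079 - 0 = 0.3079 V
Step 2 — R_th: zero the source — replace V1 by a short circuit (node 2 merges into node 0) — and find the resistance seen between A (node 1) and B (node 0).
Reduce the network between node 1 (A) and node 0 (B) by series/parallel combination:
  Rp1 = R1 ‖ R2 ‖ R3 (parallel, all between nodes 0 and 1) = 1/(1/62 + 1/1.3 + 1/2200) = 1.273 Ω
R_th = 1.273 Ω

Final answer: V_th = 0.3079 V, R_th = 1.273 Ω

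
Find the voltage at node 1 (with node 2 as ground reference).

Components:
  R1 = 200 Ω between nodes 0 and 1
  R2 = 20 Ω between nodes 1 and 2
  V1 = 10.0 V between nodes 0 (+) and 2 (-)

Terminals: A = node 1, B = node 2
Nodal analysis, taking node 2 as the 0 V reference.
Source V1 fixes V_0 = 10 V.
KCL at each unknown node (sum of currents leaving = 0; resistances in Ω):
  Node 1: (V_1 - 10)/200 + (V_1 - 0)/20 = 0
Collecting terms: 0.055 × V_1 = 0.05  =>  V_1 = 0.9091 V
The requested potential is V_1 = 0.9091 V.

Final answer: V_1 = 0.9091 V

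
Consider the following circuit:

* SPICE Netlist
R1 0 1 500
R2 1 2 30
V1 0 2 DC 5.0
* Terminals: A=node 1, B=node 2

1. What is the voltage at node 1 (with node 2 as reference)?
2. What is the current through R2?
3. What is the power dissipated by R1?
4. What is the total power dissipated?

Nodal analysis, taking node 2 as the 0 V reference.
Source V1 fixes V_0 = 5 V.
KCL at each unknown node (sum of currents leaving = 0; resistances in Ω):
  Node 1: (V_1 - 5)/500 + (V_1 - 0)/30 = 0
Collecting terms: 0.03533 × V_1 = 0.01  =>  V_1 = 0.283 V
Part 1:
  Read off the nodal solution: V_1 = 0.283 V
Part 2:
  I_R2 = (V_1 - V_2)/R2 = (0.283 - 0)/30 = 0.009434 A
  Magnitude: I_R2 = 0.009434 A
Part 3:
  I_R1 = (V_0 - V_1)/R1 = (5 - 0.283)/500 = 0.009434 A
  P_R1 = I_R1² × R1 = (0.009434)² × 500 = 0.0445 W
Part 4:
  Power in each resistor, P = (ΔV)²/R:
    P_R1 = (5 - 0.283)²/500 = 0.0445 W
    P_R2 = (0.283 - 0)²/30 = 0.00267 W
  P_total = P_R1 + P_R2 = 0.04717 W

Final answers:
1. V_1 = 0.283 V
2. I_R2 = 0.009434 A
3. P_R1 = 0.0445 W
4. P_total = 0.04717 W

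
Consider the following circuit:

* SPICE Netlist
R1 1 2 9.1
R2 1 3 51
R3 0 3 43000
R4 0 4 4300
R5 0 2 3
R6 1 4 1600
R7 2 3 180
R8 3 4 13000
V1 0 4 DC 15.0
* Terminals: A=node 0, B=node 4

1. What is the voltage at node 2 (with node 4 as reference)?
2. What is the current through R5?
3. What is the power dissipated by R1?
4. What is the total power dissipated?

Nodal analysis, taking node 4 as the 0 V reference.
Source V1 fixes V_0 = 15 V.
KCL at each unknown node (sum of currents leaving = 0; resistances in Ω):
  Node 1: (V_1 - V_2)/9.1 + (V_1 - V_3)/51 + (V_1 - 0)/1600 = 0
  Node 2: (V_2 - V_1)/9.1 + (V_2 - 15)/3 + (V_2 - V_3)/180 = 0
  Node 3: (V_3 - V_1)/51 + (V_3 - 15)/43000 + (V_3 - V_2)/180 + (V_3 - 0)/13000 = 0
Collecting terms (coefficients in siemens):
  0.1301·V_1 - 0.1099·V_2 - 0.01961·V_3 = 0
  0.4488·V_2 - 0.1099·V_1 - 0.005556·V_3 = 5
  0.02526·V_3 - 0.01961·V_1 - 0.005556·V_2 = 0.0003488
Solving these 3 simultaneous equations (Gaussian elimination) gives:
  V_1 = 14.88 V, V_2 = 14.97 V, V_3 = 14.85 V
Part 1:
  Read off the nodal solution: V_2 = 14.97 V
Part 2:
  I_R5 = (V_0 - V_2)/R5 = (15 - 14.97)/3 = 0.01044 A
  Magnitude: I_R5 = 0.01044 A
Part 3:
  I_R1 = (V_1 - V_2)/R1 = (14.88 - 14.97)/9.1 = -0.009801 A
  P_R1 = I_R1² × R1 = (-0.009801)² × 9.1 = 0.0008742 W
Part 4:
  Power in each resistor, P = (ΔV)²/R:
    P_R1 = (14.88 - 14.97)²/9.1 = 0.0008742 W
    P_R2 = (14.88 - 14.85)²/51 = 0.00001283 W
    P_R3 = (15 - 14.85)²/43000 = 0.0000004963 W
    P_R4 = (15 - 0)²/4300 = 0.05233 W
    P_R5 = (15 - 14.97)²/3 = 0.0003269 W
    P_R6 = (14.88 - 0)²/1600 = 0.1384 W
    P_R7 = (14.97 - 14.85)²/180 = 0.00007318 W
    P_R8 = (14.85 - 0)²/13000 = 0.01697 W
  P_total = P_R1 + P_R2 + P_R3 + P_R4 + P_R5 + P_R6 + P_R7 + P_R8 = 0.209 W

Final answers:
1. V_2 = 14.97 V
2. I_R5 = 0.01044 A
3. P_R1 = 0.0008742 W
4. P_total = 0.209 W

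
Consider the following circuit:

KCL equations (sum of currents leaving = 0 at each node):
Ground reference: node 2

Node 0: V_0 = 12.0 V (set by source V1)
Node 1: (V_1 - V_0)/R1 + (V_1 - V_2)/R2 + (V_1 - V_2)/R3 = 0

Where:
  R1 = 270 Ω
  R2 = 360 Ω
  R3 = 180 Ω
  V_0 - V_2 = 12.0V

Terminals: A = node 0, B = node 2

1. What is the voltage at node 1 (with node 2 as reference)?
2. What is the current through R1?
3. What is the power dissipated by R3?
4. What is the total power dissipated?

Nodal analysis, taking node 2 as the 0 V reference.
Source V1 fixes V_0 = 12 V.
KCL at each unknown node (sum of currents leaving = 0; resistances in Ω):
  Node 1: (V_1 - 12)/270 + (V_1 - 0)/360 + (V_1 - 0)/180 = 0
Collecting terms: 0.01204 × V_1 = 0.04444  =>  V_1 = 3.692 V
Part 1:
  Read off the nodal solution: V_1 = 3.692 V
Part 2:
  I_R1 = (V_0 - V_1)/R1 = (12 - 3.692)/270 = 0.03077 A
  Magnitude: I_R1 = 0.03077 A
Part 3:
  I_R3 = (V_1 - V_2)/R3 = (3.692 - 0)/180 = 0.02051 A
  P_R3 = I_R3² × R3 = (0.02051)² × 180 = 0.07574 W
Part 4:
  Power in each resistor, P = (ΔV)²/R:
    P_R1 = (12 - 3.692)²/270 = 0.2556 W
    P_R2 = (3.692 - 0)²/360 = 0.03787 W
    P_R3 = (3.692 - 0)²/180 = 0.07574 W
  P_total = P_R1 + P_R2 + P_R3 = 0.3692 W

Final answers:
1. V_1 = 3.692 V
2. I_R1 = 0.03077 A
3. P_R3 = 0.07574 W
4. P_total = 0.3692 W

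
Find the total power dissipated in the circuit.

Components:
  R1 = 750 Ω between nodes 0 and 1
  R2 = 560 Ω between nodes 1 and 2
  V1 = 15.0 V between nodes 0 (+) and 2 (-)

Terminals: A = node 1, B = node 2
Nodal analysis, taking node 2 as the 0 V reference.
Source V1 fixes V_0 = 15 V.
KCL at each unknown node (sum of currents leaving = 0; resistances in Ω):
  Node 1: (V_1 - 15)/750 + (V_1 - 0)/560 = 0
Collecting terms: 0.003119 × V_1 = 0.02  =>  V_1 = 6.412 V
Power in each resistor, P = (ΔV)²/R:
  P_R1 = (15 - 6.412)²/750 = 0.09833 W
  P_R2 = (6.412 - 0)²/560 = 0.07342 W
P_total = P_R1 + P_R2 = 0.1718 W

Final answer: 0.1718 W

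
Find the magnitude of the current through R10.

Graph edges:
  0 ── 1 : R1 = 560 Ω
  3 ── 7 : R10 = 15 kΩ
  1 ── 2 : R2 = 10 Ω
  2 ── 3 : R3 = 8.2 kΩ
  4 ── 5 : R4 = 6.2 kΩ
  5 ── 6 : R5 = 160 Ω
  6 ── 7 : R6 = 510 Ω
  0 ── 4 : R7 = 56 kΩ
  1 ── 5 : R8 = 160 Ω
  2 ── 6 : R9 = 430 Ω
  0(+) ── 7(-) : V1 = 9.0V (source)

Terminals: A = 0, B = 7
Nodal analysis, taking node 7 as the 0 V reference.
Source V1 fixes V_0 = 9 V.
KCL at each unknown node (sum of currents leaving = 0; resistances in Ω):
  Node 1: (V_1 - 9)/560 + (V_1 - V_2)/10 + (V_1 - V_5)/160 = 0
  Node 2: (V_2 - V_1)/10 + (V_2 - V_3)/8200 + (V_2 - V_6)/430 = 0
  Node 3: (V_3 - V_2)/8200 + (V_3 - 0)/15000 = 0
  Node 4: (V_4 - V_5)/6200 + (V_4 - 9)/56000 = 0
  Node 5: (V_5 - V_4)/6200 + (V_5 - V_6)/160 + (V_5 - V_1)/160 = 0
  Node 6: (V_6 - V_5)/160 + (V_6 - 0)/510 + (V_6 - V_2)/430 = 0
Collecting terms (coefficients in siemens):
  0.108·V_1 - 0.1·V_2 - 0.00625·V_5 = 0.01607
  0.1024·V_2 - 0.1·V_1 - 0.000122·V_3 - 0.002326·V_6 = 0
  0.0001886·V_3 - 0.000122·V_2 = 0
  0.0001791·V_4 - 0.0001613·V_5 = 0.0001607
  0.01266·V_5 - 0.00625·V_1 - 0.0001613·V_4 - 0.00625·V_6 = 0
  0.01054·V_6 - 0.002326·V_2 - 0.00625·V_5 = 0
Solving these 6 simultaneous equations (Gaussian elimination) gives:
  V_1 = 4.94 V, V_2 = 4.908 V, V_3 = 3.173 V, V_4 = 4.76 V
  V_5 = 4.29 V, V_6 = 3.628 V
I_R10 = (V_3 - V_7)/R10 = (3.173 - 0)/15000 = 0.0002116 A
|I_R10| = 0.0002116 A

Final answer: |I_R10| = 0.0002116 A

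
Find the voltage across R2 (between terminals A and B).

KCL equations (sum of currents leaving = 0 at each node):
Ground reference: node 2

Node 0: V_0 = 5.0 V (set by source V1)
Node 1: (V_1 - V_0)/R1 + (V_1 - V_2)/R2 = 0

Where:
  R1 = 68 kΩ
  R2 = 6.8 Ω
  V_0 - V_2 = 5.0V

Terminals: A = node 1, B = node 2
R1 and R2 are in series across V1 (node 0 → node 1 → node 2), and the output A–B is taken across R2, so this is a voltage divider.
Series current: I = V1/(R1 + R2) = 5/(68000 + 6.8) = 5/68010 = 0.00007352 A
V_R2 = I × R2 = V1 × R2/(R1 + R2) = 5 × 6.8/68010 = 0.0005 V

Final answer: 0.0005 V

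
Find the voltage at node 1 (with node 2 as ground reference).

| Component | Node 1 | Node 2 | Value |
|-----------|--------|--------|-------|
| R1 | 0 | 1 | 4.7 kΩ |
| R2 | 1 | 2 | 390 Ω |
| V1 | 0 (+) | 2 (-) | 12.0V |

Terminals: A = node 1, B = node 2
Nodal analysis, taking node 2 as the 0 V reference.
Source V1 fixes V_0 = 12 V.
KCL at each unknown node (sum of currents leaving = 0; resistances in Ω):
  Node 1: (V_1 - 12)/4700 + (V_1 - 0)/390 = 0
Collecting terms: 0.002777 × V_1 = 0.002553  =>  V_1 = 0.9194 V
The requested potential is V_1 = 0.9194 V.

Final answer: V_1 = 0.9194 V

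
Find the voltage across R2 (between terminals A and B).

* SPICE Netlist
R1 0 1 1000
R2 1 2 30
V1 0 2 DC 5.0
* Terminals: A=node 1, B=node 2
R1 and R2 are in series across V1 (node 0 → node 1 → node 2), and the output A–B is taken across R2, so this is a voltage divider.
Series current: I = V1/(R1 + R2) = 5/(1000 + 30) = 5/1030 = 0.004854 A
V_R2 = I × R2 = V1 × R2/(R1 + R2) = 5 × 30/1030 = 0.1456 V

Final answer: 0.1456 V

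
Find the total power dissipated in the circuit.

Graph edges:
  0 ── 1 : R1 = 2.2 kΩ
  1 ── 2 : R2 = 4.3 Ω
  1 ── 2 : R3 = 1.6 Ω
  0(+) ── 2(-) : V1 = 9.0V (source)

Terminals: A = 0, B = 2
Nodal analysis, taking node 2 as the 0 V reference.
Source V1 fixes V_0 = 9 V.
KCL at each unknown node (sum of currents leaving = 0; resistances in Ω):
  Node 1: (V_1 - 9)/2200 + (V_1 - 0)/4.3 + (V_1 - 0)/1.6 = 0
Collecting terms: 0.858 × V_1 = 0.004091  =>  V_1 = 0.004768 V
Power in each resistor, P = (ΔV)²/R:
  P_R1 = (9 - 0.004768)²/2200 = 0.03678 W
  P_R2 = (0.004768 - 0)²/4.3 = 0.000005287 W
  P_R3 = (0.004768 - 0)²/1.6 = 0.00001421 W
P_total = P_R1 + P_R2 + P_R3 = 0.0368 W

Final answer: 0.0368 W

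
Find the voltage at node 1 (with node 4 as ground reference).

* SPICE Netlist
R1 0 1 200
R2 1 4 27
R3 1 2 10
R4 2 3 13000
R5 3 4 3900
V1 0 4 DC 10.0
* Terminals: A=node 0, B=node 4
Nodal analysis, taking node 4 as the 0 V reference.
Source V1 fixes V_0 = 10 V.
KCL at each unknown node (sum of currents leaving = 0; resistances in Ω):
  Node 1: (V_1 - 10)/200 + (V_1 - 0)/27 + (V_1 - V_2)/10 = 0
  Node 2: (V_2 - V_1)/10 + (V_2 - V_3)/13000 = 0
  Node 3: (V_3 - V_2)/13000 + (V_3 - 0)/3900 = 0
Collecting terms (coefficients in siemens):
  0.142·V_1 - 0.1·V_2 = 0.05
  0.1001·V_2 - 0.1·V_1 - 0.00007692·V_3 = 0
  0.0003333·V_3 - 0.00007692·V_2 = 0
Solving these 3 simultaneous equations (Gaussian elimination) gives:
  V_1 = 1.188 V, V_2 = 1.187 V, V_3 = 0.2739 V
The requested potential is V_1 = 1.188 V.

Final answer: V_1 = 1.188 V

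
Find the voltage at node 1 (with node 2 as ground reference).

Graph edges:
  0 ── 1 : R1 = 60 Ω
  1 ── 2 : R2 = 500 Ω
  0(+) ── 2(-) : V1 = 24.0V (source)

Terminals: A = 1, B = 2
Nodal analysis, taking node 2 as the 0 V reference.
Source V1 fixes V_0 = 24 V.
KCL at each unknown node (sum of currents leaving = 0; resistances in Ω):
  Node 1: (V_1 - 24)/60 + (V_1 - 0)/500 = 0
Collecting terms: 0.01867 × V_1 = 0.4  =>  V_1 = 21.43 V
The requested potential is V_1 = 21.43 V.

Final answer: V_1 = 21.43 V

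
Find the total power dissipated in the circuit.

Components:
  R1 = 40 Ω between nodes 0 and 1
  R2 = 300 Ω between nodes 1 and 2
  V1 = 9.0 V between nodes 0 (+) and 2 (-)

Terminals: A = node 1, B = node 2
Nodal analysis, taking node 2 as the 0 V reference.
Source V1 fixes V_0 = 9 V.
KCL at each unknown node (sum of currents leaving = 0; resistances in Ω):
  Node 1: (V_1 - 9)/40 + (V_1 - 0)/300 = 0
Collecting terms: 0.02833 × V_1 = 0.225  =>  V_1 = 7.941 V
Power in each resistor, P = (ΔV)²/R:
  P_R1 = (9 - 7.941)²/40 = 0.02803 W
  P_R2 = (7.941 - 0)²/300 = 0.2102 W
P_total = P_R1 + P_R2 = 0.2382 W

Final answer: 0.2382 W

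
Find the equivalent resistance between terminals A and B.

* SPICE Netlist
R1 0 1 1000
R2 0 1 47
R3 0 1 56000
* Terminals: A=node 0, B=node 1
Reduce the network between node 0 (A) and node 1 (B) by series/parallel combination:
  Rp1 = R1 ‖ R2 ‖ R3 (parallel, all between nodes 0 and 1) = 1/(1/1000 + 1/47 + 1/56000) = 44.85 Ω
R_eq = 44.85 Ω

Final answer: 44.85 Ω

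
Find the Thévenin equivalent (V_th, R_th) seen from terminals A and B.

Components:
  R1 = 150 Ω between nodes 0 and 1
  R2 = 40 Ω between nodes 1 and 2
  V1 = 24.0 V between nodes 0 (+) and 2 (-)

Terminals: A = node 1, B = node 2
Step 1 — V_th is the open-circuit voltage V_A - V_B (nothing connected across the terminals).
Nodal analysis, taking node 2 as the 0 V reference.
Source V1 fixes V_0 = 24 V.
KCL at each unknown node (sum of currents leaving = 0; resistances in Ω):
  Node 1: (V_1 - 24)/150 + (V_1 - 0)/40 = 0
Collecting terms: 0.03167 × V_1 = 0.16  =>  V_1 = 5.053 V
V_th = V_1 - V_2 = 5.053 - 0 = 5.053 V
Step 2 — R_th: zero the source — replace V1 by a short circuit (node 2 merges into node 0) — and find the resistance seen between A (node 1) and B (node 0).
Reduce the network between node 1 (A) and node 0 (B) by series/parallel combination:
  Rp1 = R1 ‖ R2 (parallel, both between nodes 0 and 1) = 1/(1/150 + 1/40) = 31.58 Ω
R_th = 31.58 Ω

Final answer: V_th = 5.053 V, R_th = 31.58 Ω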